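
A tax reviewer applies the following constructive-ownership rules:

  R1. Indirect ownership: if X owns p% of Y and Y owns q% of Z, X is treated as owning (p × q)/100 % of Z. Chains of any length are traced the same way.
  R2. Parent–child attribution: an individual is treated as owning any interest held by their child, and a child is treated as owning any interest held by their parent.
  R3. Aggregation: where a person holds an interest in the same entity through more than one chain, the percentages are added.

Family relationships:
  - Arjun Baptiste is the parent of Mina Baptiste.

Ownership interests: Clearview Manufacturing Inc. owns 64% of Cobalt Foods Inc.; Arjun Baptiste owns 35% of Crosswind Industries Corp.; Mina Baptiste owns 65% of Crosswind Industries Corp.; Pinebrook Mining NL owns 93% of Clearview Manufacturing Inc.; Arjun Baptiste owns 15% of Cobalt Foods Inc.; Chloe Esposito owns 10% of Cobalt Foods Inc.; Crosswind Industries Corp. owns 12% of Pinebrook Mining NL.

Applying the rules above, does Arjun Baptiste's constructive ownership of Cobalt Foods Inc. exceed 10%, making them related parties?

By parent–child attribution (R2), Arjun Baptiste is treated as also owning Mina Baptiste's interest in Crosswind Industries Corp, giving 35% + 65% = 100%.
Chain via Crosswind Industries Corp. → Pinebrook Mining NL → Clearview Manufacturing Inc. (R1): 100% × 12% × 93% × 64% = 7.1424% of Cobalt Foods Inc.
Direct interest in Cobalt Foods Inc: 15%.
Aggregating (R3): 7.1424% + 15% = 22.1424%.
22.1424% exceeds the 10% threshold, so Arjun is a related party to Cobalt Foods Inc.

Yes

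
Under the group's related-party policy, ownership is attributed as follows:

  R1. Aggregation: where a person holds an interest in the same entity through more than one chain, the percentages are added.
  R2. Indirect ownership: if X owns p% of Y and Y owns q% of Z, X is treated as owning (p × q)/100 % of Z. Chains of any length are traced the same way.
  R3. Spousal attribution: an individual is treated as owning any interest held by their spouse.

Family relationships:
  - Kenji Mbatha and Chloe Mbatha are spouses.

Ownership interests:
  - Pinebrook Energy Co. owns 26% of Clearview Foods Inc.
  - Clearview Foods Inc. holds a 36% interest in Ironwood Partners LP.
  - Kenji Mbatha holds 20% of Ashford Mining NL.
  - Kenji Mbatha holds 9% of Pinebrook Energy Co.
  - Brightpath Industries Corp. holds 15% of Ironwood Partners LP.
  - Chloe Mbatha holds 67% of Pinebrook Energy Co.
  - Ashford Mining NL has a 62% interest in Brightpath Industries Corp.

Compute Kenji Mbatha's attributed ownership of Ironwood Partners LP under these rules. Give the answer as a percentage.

By spousal attribution (R3), Kenji Mbatha is treated as also owning Chloe Mbatha's interest in Pinebrook Energy Co, giving 9% + 67% = 76%.
Chain via Ashford Mining NL → Brightpath Industries Corp. (R2): 20% × 62% × 15% = 1.86% of Ironwood Partners LP.
Chain via Pinebrook Energy Co. → Clearview Foods Inc. (R2): 76% × 26% × 36% = 7.1136% of Ironwood Partners LP.
Aggregating (R1): 1.86% + 7.1136% = 8.9736%.

8.9736%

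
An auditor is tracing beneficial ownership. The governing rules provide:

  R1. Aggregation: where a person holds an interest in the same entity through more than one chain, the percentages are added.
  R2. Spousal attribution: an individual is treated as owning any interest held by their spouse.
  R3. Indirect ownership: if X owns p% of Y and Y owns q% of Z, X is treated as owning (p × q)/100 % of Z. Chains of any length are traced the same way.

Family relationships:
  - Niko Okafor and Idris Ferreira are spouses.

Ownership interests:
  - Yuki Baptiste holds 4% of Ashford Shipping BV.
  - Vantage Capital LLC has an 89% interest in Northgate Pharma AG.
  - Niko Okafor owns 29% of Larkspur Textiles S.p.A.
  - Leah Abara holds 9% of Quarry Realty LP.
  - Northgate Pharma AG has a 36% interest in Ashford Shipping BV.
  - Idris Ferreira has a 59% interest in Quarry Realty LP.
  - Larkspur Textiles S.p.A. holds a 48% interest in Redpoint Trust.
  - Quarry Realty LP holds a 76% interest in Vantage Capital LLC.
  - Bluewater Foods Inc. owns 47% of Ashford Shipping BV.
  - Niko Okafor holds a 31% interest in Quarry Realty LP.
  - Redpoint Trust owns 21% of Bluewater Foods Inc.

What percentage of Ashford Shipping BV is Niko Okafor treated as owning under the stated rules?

23.289264%

By spousal attribution (R2), Niko Okafor is treated as also owning Idris Ferreira's interest in Quarry Realty LP, giving 31% + 59% = 90%.
Chain via Quarry Realty LP → Vantage Capital LLC → Northgate Pharma AG (R3): 90% × 76% × 89% × 36% = 21.91536% of Ashford Shipping BV.
Chain via Larkspur Textiles S.p.A. → Redpoint Trust → Bluewater Foods Inc. (R3): 29% × 48% × 21% × 47% = 1.373904% of Ashford Shipping BV.
Aggregating (R1): 21.91536% + 1.373904% = 23.289264%.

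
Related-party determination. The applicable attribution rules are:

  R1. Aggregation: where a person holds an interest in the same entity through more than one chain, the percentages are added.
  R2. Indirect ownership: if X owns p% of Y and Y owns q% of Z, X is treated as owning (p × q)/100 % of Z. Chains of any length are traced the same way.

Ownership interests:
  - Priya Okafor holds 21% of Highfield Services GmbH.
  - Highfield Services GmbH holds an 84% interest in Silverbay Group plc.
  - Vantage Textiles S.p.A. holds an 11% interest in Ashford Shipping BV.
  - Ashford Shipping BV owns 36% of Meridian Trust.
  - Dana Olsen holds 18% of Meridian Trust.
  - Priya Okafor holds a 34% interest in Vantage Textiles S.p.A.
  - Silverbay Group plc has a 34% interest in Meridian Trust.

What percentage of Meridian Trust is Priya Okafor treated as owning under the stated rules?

Chain via Highfield Services GmbH → Silverbay Group plc (R2): 21% × 84% × 34% = 5.9976% of Meridian Trust.
Chain via Vantage Textiles S.p.A. → Ashford Shipping BV (R2): 34% × 11% × 36% = 1.3464% of Meridian Trust.
Aggregating (R1): 5.9976% + 1.3464% = 7.344%.

7.344%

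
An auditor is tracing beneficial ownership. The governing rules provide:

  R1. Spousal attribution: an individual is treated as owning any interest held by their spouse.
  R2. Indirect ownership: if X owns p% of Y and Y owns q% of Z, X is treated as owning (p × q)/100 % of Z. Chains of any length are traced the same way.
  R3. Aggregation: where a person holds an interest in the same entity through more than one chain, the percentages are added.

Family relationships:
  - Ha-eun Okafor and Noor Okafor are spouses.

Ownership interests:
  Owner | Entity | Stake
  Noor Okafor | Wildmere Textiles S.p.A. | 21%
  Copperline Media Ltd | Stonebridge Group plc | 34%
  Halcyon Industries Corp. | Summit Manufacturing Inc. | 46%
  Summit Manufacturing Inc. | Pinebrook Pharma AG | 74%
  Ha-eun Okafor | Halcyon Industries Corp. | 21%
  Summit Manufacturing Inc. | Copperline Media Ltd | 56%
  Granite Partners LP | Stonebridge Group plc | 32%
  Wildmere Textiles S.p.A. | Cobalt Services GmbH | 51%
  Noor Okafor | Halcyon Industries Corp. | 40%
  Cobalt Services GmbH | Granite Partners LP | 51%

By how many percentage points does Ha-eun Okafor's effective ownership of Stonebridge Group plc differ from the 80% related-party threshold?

72.909504

By spousal attribution (R1), Ha-eun Okafor is treated as also owning Noor Okafor's interest in Halcyon Industries Corp, giving 21% + 40% = 61%.
By spousal attribution (R1), Ha-eun Okafor is treated as owning Noor Okafor's 21% interest in Wildmere Textiles S.p.A.
Chain via Halcyon Industries Corp. → Summit Manufacturing Inc. → Copperline Media Ltd (R2): 61% × 46% × 56% × 34% = 5.342624% of Stonebridge Group plc.
Chain via Wildmere Textiles S.p.A. → Cobalt Services GmbH → Granite Partners LP (R2): 21% × 51% × 51% × 32% = 1.747872% of Stonebridge Group plc.
Aggregating (R3): 5.342624% + 1.747872% = 7.090496%.
7.090496% falls short of the 80% threshold by 72.909504 percentage points.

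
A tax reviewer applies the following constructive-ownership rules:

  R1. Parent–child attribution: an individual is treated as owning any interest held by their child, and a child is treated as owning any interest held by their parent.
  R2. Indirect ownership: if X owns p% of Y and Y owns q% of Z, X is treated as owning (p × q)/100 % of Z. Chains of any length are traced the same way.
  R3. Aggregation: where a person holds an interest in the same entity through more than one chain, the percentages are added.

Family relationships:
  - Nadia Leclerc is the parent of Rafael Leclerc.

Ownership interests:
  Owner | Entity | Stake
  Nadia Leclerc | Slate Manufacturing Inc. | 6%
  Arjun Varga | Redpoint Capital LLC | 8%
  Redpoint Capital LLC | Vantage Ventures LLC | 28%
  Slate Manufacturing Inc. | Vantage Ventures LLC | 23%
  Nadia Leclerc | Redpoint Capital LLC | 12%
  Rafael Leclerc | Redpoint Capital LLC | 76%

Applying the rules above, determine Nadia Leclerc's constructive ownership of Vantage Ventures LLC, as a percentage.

By parent–child attribution (R1), Nadia Leclerc is treated as also owning Rafael Leclerc's interest in Redpoint Capital LLC, giving 12% + 76% = 88%.
Chain via Slate Manufacturing Inc. (R2): 6% × 23% = 1.38% of Vantage Ventures LLC.
Chain via Redpoint Capital LLC (R2): 88% × 28% = 24.64% of Vantage Ventures LLC.
Aggregating (R3): 1.38% + 24.64% = 26.02%.

26.02%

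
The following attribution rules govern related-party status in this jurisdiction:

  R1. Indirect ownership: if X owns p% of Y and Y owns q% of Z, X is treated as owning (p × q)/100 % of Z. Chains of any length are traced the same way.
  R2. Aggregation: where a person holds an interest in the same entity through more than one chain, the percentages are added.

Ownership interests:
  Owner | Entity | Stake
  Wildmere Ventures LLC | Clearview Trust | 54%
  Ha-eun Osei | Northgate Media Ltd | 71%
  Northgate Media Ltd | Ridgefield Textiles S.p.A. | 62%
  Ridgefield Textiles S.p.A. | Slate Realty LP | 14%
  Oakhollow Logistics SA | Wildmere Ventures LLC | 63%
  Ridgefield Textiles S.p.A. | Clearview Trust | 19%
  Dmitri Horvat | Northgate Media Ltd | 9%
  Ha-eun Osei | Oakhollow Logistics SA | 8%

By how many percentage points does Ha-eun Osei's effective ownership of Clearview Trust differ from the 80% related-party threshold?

68.9146

Chain via Northgate Media Ltd → Ridgefield Textiles S.p.A. (R1): 71% × 62% × 19% = 8.3638% of Clearview Trust.
Chain via Oakhollow Logistics SA → Wildmere Ventures LLC (R1): 8% × 63% × 54% = 2.7216% of Clearview Trust.
Aggregating (R2): 8.3638% + 2.7216% = 11.0854%.
11.0854% falls short of the 80% threshold by 68.9146 percentage points.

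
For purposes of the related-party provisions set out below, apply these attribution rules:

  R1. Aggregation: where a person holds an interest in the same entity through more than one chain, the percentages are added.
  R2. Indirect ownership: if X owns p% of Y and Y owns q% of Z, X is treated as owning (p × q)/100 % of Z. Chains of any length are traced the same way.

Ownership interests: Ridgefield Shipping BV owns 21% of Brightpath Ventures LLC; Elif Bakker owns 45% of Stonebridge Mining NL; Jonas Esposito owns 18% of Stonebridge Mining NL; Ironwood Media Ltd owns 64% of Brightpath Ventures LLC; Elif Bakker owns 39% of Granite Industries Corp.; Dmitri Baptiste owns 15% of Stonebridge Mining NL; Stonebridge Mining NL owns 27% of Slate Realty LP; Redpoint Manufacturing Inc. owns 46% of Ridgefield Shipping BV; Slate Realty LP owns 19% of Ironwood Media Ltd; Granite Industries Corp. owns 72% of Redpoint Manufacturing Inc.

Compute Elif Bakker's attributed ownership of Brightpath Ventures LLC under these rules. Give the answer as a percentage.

Chain via Stonebridge Mining NL → Slate Realty LP → Ironwood Media Ltd (R2): 45% × 27% × 19% × 64% = 1.47744% of Brightpath Ventures LLC.
Chain via Granite Industries Corp. → Redpoint Manufacturing Inc. → Ridgefield Shipping BV (R2): 39% × 72% × 46% × 21% = 2.712528% of Brightpath Ventures LLC.
Aggregating (R1): 1.47744% + 2.712528% = 4.189968%.

4.189968%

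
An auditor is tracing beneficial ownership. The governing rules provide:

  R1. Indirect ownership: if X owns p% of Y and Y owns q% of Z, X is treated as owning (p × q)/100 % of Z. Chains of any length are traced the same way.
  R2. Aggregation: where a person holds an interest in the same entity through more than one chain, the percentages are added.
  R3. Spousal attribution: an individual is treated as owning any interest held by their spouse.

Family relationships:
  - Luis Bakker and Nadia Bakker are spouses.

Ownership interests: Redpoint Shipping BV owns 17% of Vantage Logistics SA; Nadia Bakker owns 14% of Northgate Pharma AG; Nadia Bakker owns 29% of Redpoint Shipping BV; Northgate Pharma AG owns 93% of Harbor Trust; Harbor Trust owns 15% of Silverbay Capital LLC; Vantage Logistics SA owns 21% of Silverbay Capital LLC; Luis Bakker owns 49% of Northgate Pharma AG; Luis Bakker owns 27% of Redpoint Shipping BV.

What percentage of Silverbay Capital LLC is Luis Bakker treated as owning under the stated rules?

10.7877%

By spousal attribution (R3), Luis Bakker is treated as also owning Nadia Bakker's interest in Redpoint Shipping BV, giving 27% + 29% = 56%.
By spousal attribution (R3), Luis Bakker is treated as also owning Nadia Bakker's interest in Northgate Pharma AG, giving 49% + 14% = 63%.
Chain via Redpoint Shipping BV → Vantage Logistics SA (R1): 56% × 17% × 21% = 1.9992% of Silverbay Capital LLC.
Chain via Northgate Pharma AG → Harbor Trust (R1): 63% × 93% × 15% = 8.7885% of Silverbay Capital LLC.
Aggregating (R2): 1.9992% + 8.7885% = 10.7877%.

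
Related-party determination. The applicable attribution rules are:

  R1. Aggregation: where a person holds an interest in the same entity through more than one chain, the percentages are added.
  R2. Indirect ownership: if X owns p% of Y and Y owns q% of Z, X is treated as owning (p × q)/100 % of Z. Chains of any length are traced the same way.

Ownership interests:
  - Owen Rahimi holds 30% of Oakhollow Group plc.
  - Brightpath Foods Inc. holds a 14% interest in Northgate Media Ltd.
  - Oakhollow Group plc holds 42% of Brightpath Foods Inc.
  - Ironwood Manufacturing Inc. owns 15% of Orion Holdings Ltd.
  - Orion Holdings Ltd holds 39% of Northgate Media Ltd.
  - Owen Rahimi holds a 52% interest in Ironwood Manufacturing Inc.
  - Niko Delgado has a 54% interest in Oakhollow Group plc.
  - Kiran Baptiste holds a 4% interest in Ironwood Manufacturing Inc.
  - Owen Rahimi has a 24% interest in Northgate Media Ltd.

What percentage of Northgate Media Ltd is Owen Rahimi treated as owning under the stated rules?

Chain via Oakhollow Group plc → Brightpath Foods Inc. (R2): 30% × 42% × 14% = 1.764% of Northgate Media Ltd.
Chain via Ironwood Manufacturing Inc. → Orion Holdings Ltd (R2): 52% × 15% × 39% = 3.042% of Northgate Media Ltd.
Direct interest in Northgate Media Ltd: 24%.
Aggregating (R1): 1.764% + 3.042% + 24% = 28.806%.

28.806%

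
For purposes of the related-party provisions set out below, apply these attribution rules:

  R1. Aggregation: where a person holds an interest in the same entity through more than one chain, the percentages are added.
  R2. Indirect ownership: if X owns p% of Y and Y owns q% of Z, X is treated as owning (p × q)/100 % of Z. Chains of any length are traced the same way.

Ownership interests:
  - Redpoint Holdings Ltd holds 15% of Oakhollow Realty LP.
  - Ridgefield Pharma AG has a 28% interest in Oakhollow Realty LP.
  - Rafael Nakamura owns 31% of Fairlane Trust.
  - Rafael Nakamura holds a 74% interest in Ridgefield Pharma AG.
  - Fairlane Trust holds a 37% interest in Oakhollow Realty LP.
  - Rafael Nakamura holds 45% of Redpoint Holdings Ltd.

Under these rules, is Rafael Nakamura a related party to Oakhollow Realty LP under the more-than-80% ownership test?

Chain via Fairlane Trust (R2): 31% × 37% = 11.47% of Oakhollow Realty LP.
Chain via Redpoint Holdings Ltd (R2): 45% × 15% = 6.75% of Oakhollow Realty LP.
Chain via Ridgefield Pharma AG (R2): 74% × 28% = 20.72% of Oakhollow Realty LP.
Aggregating (R1): 11.47% + 6.75% + 20.72% = 38.94%.
38.94% does not exceed the 80% threshold, so Rafael is not a related party to Oakhollow Realty LP.

No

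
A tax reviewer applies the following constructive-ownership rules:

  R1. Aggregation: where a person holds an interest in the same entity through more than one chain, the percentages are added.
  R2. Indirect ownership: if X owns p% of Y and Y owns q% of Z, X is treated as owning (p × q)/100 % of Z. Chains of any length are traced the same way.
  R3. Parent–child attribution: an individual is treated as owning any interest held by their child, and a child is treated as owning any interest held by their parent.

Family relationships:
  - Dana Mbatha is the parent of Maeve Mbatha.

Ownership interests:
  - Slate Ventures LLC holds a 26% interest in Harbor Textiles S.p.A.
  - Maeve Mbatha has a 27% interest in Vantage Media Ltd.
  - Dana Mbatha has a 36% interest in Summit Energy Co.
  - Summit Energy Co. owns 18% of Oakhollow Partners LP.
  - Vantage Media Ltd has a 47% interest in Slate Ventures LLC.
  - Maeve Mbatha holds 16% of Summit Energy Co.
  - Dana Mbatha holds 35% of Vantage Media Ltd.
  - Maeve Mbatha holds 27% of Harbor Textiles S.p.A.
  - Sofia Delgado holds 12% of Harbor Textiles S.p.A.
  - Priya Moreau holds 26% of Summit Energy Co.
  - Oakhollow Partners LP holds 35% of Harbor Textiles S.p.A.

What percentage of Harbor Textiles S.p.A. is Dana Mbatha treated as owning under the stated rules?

By parent–child attribution (R3), Dana Mbatha is treated as also owning Maeve Mbatha's interest in Vantage Media Ltd, giving 35% + 27% = 62%.
By parent–child attribution (R3), Dana Mbatha is treated as also owning Maeve Mbatha's interest in Summit Energy Co, giving 36% + 16% = 52%.
By parent–child attribution (R3), Dana Mbatha is treated as owning Maeve Mbatha's 27% interest in Harbor Textiles S.p.A.
Chain via Vantage Media Ltd → Slate Ventures LLC (R2): 62% × 47% × 26% = 7.5764% of Harbor Textiles S.p.A.
Chain via Summit Energy Co. → Oakhollow Partners LP (R2): 52% × 18% × 35% = 3.276% of Harbor Textiles S.p.A.
Direct interest in Harbor Textiles S.p.A: 27%.
Aggregating (R1): 7.5764% + 3.276% + 27% = 37.8524%.

37.8524%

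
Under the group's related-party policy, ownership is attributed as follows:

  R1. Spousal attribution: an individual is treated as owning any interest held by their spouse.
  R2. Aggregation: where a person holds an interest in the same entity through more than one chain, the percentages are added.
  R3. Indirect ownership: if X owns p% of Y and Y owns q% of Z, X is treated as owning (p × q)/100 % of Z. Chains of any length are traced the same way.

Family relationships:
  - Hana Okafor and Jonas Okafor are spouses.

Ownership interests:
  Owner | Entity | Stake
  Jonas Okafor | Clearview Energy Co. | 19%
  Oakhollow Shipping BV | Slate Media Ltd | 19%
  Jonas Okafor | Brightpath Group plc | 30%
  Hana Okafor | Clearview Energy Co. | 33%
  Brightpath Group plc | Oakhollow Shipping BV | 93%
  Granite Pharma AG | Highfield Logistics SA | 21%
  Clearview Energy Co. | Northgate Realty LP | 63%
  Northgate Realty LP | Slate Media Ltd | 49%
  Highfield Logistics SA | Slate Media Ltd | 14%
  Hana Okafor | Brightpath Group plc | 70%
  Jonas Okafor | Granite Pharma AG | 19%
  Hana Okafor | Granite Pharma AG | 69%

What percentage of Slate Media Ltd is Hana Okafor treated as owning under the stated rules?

36.3096%

By spousal attribution (R1), Hana Okafor is treated as also owning Jonas Okafor's interest in Brightpath Group plc, giving 70% + 30% = 100%.
By spousal attribution (R1), Hana Okafor is treated as also owning Jonas Okafor's interest in Granite Pharma AG, giving 69% + 19% = 88%.
By spousal attribution (R1), Hana Okafor is treated as also owning Jonas Okafor's interest in Clearview Energy Co, giving 33% + 19% = 52%.
Chain via Brightpath Group plc → Oakhollow Shipping BV (R3): 100% × 93% × 19% = 17.67% of Slate Media Ltd.
Chain via Granite Pharma AG → Highfield Logistics SA (R3): 88% × 21% × 14% = 2.5872% of Slate Media Ltd.
Chain via Clearview Energy Co. → Northgate Realty LP (R3): 52% × 63% × 49% = 16.0524% of Slate Media Ltd.
Aggregating (R2): 17.67% + 2.5872% + 16.0524% = 36.3096%.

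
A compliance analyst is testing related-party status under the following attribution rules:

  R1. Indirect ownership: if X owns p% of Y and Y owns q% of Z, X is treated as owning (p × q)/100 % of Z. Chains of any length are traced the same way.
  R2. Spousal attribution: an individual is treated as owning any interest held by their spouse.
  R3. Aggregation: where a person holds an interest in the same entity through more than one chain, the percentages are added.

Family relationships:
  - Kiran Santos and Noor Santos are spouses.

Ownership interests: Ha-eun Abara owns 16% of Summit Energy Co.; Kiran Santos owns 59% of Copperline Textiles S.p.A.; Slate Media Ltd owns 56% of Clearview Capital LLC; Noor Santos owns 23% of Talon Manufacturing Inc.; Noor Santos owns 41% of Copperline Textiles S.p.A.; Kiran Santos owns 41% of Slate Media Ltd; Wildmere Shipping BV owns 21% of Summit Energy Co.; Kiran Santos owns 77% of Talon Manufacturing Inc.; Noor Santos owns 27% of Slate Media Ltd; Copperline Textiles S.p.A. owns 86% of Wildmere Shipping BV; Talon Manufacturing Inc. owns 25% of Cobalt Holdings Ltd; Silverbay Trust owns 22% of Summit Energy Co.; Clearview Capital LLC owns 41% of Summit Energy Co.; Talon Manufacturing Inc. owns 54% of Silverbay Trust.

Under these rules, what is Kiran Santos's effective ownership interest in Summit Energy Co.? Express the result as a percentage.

45.5528%

By spousal attribution (R2), Kiran Santos is treated as also owning Noor Santos's interest in Talon Manufacturing Inc, giving 77% + 23% = 100%.
By spousal attribution (R2), Kiran Santos is treated as also owning Noor Santos's interest in Copperline Textiles S.p.A, giving 59% + 41% = 100%.
By spousal attribution (R2), Kiran Santos is treated as also owning Noor Santos's interest in Slate Media Ltd, giving 41% + 27% = 68%.
Chain via Talon Manufacturing Inc. → Silverbay Trust (R1): 100% × 54% × 22% = 11.88% of Summit Energy Co.
Chain via Copperline Textiles S.p.A. → Wildmere Shipping BV (R1): 100% × 86% × 21% = 18.06% of Summit Energy Co.
Chain via Slate Media Ltd → Clearview Capital LLC (R1): 68% × 56% × 41% = 15.6128% of Summit Energy Co.
Aggregating (R3): 11.88% + 18.06% + 15.6128% = 45.5528%.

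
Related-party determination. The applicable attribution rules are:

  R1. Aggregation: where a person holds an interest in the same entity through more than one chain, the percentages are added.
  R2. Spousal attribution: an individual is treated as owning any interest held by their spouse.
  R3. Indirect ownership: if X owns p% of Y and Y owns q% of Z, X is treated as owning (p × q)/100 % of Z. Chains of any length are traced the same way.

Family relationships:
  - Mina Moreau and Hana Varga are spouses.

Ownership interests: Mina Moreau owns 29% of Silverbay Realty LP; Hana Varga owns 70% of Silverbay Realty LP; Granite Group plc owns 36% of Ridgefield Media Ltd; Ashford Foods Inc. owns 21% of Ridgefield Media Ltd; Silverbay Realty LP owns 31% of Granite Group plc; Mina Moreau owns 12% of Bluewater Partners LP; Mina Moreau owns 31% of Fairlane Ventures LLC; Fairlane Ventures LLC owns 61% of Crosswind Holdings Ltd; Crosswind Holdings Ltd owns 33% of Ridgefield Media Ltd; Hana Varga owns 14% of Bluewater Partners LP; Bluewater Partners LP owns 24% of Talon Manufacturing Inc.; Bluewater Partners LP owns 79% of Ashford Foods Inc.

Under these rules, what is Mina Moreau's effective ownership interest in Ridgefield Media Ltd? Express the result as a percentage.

21.6021%

By spousal attribution (R2), Mina Moreau is treated as also owning Hana Varga's interest in Silverbay Realty LP, giving 29% + 70% = 99%.
By spousal attribution (R2), Mina Moreau is treated as also owning Hana Varga's interest in Bluewater Partners LP, giving 12% + 14% = 26%.
Chain via Silverbay Realty LP → Granite Group plc (R3): 99% × 31% × 36% = 11.0484% of Ridgefield Media Ltd.
Chain via Fairlane Ventures LLC → Crosswind Holdings Ltd (R3): 31% × 61% × 33% = 6.2403% of Ridgefield Media Ltd.
Chain via Bluewater Partners LP → Ashford Foods Inc. (R3): 26% × 79% × 21% = 4.3134% of Ridgefield Media Ltd.
Aggregating (R1): 11.0484% + 6.2403% + 4.3134% = 21.6021%.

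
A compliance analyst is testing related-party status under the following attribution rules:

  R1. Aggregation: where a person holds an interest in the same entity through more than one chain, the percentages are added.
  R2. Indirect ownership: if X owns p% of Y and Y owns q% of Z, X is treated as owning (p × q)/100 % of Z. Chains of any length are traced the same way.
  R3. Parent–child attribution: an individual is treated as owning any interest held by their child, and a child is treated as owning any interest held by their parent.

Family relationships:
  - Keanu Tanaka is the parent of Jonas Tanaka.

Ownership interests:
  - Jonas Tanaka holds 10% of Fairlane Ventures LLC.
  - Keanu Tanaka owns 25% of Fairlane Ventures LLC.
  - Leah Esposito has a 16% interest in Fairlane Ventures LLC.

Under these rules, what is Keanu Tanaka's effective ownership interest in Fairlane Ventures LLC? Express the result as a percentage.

By parent–child attribution (R3), Keanu Tanaka is treated as also owning Jonas Tanaka's interest in Fairlane Ventures LLC, giving 25% + 10% = 35%.
Direct interest in Fairlane Ventures LLC: 35%.

35%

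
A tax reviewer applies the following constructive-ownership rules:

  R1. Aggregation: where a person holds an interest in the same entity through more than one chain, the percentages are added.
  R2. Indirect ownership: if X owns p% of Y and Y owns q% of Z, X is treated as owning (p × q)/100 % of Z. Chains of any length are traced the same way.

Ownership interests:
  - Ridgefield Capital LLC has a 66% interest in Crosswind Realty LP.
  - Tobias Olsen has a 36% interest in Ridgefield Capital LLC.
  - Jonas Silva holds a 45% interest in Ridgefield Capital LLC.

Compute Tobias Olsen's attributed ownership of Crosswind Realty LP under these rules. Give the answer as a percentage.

Chain via Ridgefield Capital LLC (R2): 36% × 66% = 23.76% of Crosswind Realty LP.

23.76%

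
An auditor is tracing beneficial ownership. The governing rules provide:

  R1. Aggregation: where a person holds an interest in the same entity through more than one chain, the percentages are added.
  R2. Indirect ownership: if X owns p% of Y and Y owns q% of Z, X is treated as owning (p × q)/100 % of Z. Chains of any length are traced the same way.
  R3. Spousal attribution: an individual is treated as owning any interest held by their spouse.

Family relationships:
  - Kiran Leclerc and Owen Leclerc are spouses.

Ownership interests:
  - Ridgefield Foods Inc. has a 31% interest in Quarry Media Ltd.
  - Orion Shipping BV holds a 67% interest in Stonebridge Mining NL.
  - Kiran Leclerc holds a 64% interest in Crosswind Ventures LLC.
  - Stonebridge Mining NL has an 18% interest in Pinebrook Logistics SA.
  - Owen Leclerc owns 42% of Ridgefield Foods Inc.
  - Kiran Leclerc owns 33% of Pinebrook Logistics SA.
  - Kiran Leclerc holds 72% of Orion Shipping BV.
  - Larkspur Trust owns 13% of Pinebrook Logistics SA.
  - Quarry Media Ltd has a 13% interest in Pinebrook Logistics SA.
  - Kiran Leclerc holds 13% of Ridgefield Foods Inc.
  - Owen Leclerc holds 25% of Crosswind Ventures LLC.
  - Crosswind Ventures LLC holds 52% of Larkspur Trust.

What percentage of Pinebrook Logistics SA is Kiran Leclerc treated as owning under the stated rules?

By spousal attribution (R3), Kiran Leclerc is treated as also owning Owen Leclerc's interest in Crosswind Ventures LLC, giving 64% + 25% = 89%.
By spousal attribution (R3), Kiran Leclerc is treated as also owning Owen Leclerc's interest in Ridgefield Foods Inc, giving 13% + 42% = 55%.
Chain via Crosswind Ventures LLC → Larkspur Trust (R2): 89% × 52% × 13% = 6.0164% of Pinebrook Logistics SA.
Chain via Ridgefield Foods Inc. → Quarry Media Ltd (R2): 55% × 31% × 13% = 2.2165% of Pinebrook Logistics SA.
Chain via Orion Shipping BV → Stonebridge Mining NL (R2): 72% × 67% × 18% = 8.6832% of Pinebrook Logistics SA.
Direct interest in Pinebrook Logistics SA: 33%.
Aggregating (R1): 6.0164% + 2.2165% + 8.6832% + 33% = 49.9161%.

49.9161%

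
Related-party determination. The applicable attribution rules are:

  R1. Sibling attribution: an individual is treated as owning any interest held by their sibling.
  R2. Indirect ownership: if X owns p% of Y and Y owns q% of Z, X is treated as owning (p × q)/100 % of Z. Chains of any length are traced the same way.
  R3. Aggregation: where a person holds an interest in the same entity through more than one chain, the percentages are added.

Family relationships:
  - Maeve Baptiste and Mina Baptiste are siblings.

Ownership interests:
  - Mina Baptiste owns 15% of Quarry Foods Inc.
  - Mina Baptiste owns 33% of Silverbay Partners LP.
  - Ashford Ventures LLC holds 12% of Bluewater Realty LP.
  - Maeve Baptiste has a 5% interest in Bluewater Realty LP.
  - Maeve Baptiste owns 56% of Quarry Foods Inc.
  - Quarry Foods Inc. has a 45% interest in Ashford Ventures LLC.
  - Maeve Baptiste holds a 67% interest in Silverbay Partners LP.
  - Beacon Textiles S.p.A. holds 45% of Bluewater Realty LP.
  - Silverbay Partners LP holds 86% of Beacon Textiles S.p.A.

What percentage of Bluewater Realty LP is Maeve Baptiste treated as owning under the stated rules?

47.534%

By sibling attribution (R1), Maeve Baptiste is treated as also owning Mina Baptiste's interest in Silverbay Partners LP, giving 67% + 33% = 100%.
By sibling attribution (R1), Maeve Baptiste is treated as also owning Mina Baptiste's interest in Quarry Foods Inc, giving 56% + 15% = 71%.
Chain via Silverbay Partners LP → Beacon Textiles S.p.A. (R2): 100% × 86% × 45% = 38.7% of Bluewater Realty LP.
Chain via Quarry Foods Inc. → Ashford Ventures LLC (R2): 71% × 45% × 12% = 3.834% of Bluewater Realty LP.
Direct interest in Bluewater Realty LP: 5%.
Aggregating (R3): 38.7% + 3.834% + 5% = 47.534%.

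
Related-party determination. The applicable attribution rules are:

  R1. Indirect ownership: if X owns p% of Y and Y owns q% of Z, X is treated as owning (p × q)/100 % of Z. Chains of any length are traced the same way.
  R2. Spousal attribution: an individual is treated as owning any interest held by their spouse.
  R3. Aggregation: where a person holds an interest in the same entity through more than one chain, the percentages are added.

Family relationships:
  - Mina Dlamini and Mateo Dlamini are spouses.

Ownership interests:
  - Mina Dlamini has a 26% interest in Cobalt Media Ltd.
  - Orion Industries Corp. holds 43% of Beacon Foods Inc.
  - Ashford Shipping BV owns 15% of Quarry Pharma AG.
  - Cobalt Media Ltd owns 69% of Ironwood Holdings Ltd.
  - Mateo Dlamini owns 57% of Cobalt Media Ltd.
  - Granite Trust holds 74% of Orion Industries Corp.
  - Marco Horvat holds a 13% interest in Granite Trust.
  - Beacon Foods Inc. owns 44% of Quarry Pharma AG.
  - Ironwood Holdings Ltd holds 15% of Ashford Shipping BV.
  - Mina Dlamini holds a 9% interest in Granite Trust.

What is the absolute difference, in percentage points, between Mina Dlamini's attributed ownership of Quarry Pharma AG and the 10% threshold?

7.451353

By spousal attribution (R2), Mina Dlamini is treated as also owning Mateo Dlamini's interest in Cobalt Media Ltd, giving 26% + 57% = 83%.
Chain via Cobalt Media Ltd → Ironwood Holdings Ltd → Ashford Shipping BV (R1): 83% × 69% × 15% × 15% = 1.288575% of Quarry Pharma AG.
Chain via Granite Trust → Orion Industries Corp. → Beacon Foods Inc. (R1): 9% × 74% × 43% × 44% = 1.260072% of Quarry Pharma AG.
Aggregating (R3): 1.288575% + 1.260072% = 2.548647%.
2.548647% falls short of the 10% threshold by 7.451353 percentage points.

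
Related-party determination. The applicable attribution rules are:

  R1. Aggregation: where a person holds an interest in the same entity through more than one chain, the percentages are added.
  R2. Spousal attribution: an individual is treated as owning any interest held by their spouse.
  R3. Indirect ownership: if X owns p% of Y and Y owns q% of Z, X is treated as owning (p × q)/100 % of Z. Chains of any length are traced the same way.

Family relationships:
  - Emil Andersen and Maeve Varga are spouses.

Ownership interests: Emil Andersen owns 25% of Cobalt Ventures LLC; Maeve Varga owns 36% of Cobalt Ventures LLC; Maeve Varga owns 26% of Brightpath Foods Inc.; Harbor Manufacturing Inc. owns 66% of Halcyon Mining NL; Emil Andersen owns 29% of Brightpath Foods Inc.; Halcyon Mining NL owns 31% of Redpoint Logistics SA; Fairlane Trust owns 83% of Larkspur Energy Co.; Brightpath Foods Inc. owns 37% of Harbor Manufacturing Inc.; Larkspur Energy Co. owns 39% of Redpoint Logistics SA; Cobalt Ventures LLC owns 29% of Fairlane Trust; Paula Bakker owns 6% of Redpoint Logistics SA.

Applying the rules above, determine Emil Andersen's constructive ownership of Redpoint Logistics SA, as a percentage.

By spousal attribution (R2), Emil Andersen is treated as also owning Maeve Varga's interest in Brightpath Foods Inc, giving 29% + 26% = 55%.
By spousal attribution (R2), Emil Andersen is treated as also owning Maeve Varga's interest in Cobalt Ventures LLC, giving 25% + 36% = 61%.
Chain via Brightpath Foods Inc. → Harbor Manufacturing Inc. → Halcyon Mining NL (R3): 55% × 37% × 66% × 31% = 4.16361% of Redpoint Logistics SA.
Chain via Cobalt Ventures LLC → Fairlane Trust → Larkspur Energy Co. (R3): 61% × 29% × 83% × 39% = 5.726253% of Redpoint Logistics SA.
Aggregating (R1): 4.16361% + 5.726253% = 9.889863%.

9.889863%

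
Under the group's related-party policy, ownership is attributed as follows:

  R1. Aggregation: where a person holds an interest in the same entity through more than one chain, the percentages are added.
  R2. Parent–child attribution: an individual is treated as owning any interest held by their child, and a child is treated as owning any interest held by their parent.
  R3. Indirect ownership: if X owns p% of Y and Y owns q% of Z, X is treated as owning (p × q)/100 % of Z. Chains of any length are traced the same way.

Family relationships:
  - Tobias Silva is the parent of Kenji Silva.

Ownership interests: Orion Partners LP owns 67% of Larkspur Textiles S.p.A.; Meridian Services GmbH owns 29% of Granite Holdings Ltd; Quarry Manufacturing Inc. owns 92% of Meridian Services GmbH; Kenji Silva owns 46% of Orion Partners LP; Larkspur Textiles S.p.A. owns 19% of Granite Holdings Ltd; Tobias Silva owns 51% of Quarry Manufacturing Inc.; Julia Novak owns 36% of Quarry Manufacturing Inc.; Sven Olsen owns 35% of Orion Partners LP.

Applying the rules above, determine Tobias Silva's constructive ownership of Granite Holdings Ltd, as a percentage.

By parent–child attribution (R2), Tobias Silva is treated as owning Kenji Silva's 46% interest in Orion Partners LP.
Chain via Quarry Manufacturing Inc. → Meridian Services GmbH (R3): 51% × 92% × 29% = 13.6068% of Granite Holdings Ltd.
Chain via Orion Partners LP → Larkspur Textiles S.p.A. (R3): 46% × 67% × 19% = 5.8558% of Granite Holdings Ltd.
Aggregating (R1): 13.6068% + 5.8558% = 19.4626%.

19.4626%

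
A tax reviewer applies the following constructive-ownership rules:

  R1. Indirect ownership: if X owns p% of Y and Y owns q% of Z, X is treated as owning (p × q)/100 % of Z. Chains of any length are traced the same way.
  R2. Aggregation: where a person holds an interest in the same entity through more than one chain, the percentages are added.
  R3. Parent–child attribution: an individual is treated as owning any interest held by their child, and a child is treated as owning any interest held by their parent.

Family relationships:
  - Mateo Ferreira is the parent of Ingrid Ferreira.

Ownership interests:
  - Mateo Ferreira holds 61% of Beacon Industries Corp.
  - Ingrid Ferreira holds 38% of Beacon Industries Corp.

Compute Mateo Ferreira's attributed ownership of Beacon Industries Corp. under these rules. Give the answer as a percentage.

By parent–child attribution (R3), Mateo Ferreira is treated as also owning Ingrid Ferreira's interest in Beacon Industries Corp, giving 61% + 38% = 99%.
Direct interest in Beacon Industries Corp: 99%.

99%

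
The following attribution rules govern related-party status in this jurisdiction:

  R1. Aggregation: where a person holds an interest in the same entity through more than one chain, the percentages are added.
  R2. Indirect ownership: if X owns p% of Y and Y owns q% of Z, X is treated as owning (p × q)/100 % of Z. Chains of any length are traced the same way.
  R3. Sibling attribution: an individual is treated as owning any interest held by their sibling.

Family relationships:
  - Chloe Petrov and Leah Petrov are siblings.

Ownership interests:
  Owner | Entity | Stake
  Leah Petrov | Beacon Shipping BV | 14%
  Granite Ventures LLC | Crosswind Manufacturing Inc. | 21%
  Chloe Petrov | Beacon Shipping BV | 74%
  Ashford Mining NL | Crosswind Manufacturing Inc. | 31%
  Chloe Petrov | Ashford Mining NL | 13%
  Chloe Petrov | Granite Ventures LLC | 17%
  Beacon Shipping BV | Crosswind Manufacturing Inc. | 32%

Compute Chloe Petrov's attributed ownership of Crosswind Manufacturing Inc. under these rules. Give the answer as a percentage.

35.76%

By sibling attribution (R3), Chloe Petrov is treated as also owning Leah Petrov's interest in Beacon Shipping BV, giving 74% + 14% = 88%.
Chain via Beacon Shipping BV (R2): 88% × 32% = 28.16% of Crosswind Manufacturing Inc.
Chain via Granite Ventures LLC (R2): 17% × 21% = 3.57% of Crosswind Manufacturing Inc.
Chain via Ashford Mining NL (R2): 13% × 31% = 4.03% of Crosswind Manufacturing Inc.
Aggregating (R1): 28.16% + 3.57% + 4.03% = 35.76%.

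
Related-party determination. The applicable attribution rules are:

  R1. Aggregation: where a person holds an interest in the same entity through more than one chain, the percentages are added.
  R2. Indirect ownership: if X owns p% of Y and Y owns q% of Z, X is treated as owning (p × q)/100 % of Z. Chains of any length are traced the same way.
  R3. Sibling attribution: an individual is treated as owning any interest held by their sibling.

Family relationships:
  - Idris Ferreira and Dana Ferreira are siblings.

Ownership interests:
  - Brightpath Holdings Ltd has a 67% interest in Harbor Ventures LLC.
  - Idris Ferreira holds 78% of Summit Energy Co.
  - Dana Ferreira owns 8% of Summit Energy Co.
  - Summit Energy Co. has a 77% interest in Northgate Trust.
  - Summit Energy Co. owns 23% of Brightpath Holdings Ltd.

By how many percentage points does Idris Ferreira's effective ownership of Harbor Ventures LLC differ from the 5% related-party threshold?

By sibling attribution (R3), Idris Ferreira is treated as also owning Dana Ferreira's interest in Summit Energy Co, giving 78% + 8% = 86%.
Chain via Summit Energy Co. → Brightpath Holdings Ltd (R2): 86% × 23% × 67% = 13.2526% of Harbor Ventures LLC.
13.2526% exceeds the 5% threshold by 8.2526 percentage points.

8.2526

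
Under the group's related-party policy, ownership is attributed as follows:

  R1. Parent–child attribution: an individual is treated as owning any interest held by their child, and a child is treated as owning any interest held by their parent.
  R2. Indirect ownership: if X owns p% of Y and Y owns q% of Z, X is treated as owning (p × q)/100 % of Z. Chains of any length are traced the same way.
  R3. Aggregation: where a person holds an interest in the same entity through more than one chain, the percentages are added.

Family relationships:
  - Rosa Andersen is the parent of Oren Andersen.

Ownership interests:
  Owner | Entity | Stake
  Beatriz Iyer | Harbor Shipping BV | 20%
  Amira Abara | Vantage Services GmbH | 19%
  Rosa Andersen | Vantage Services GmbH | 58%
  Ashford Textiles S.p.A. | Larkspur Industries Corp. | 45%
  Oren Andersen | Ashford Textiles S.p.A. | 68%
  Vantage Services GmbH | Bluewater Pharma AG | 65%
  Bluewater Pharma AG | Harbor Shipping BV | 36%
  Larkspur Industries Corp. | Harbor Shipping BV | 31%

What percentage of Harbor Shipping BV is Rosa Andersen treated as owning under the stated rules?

By parent–child attribution (R1), Rosa Andersen is treated as owning Oren Andersen's 68% interest in Ashford Textiles S.p.A.
Chain via Vantage Services GmbH → Bluewater Pharma AG (R2): 58% × 65% × 36% = 13.572% of Harbor Shipping BV.
Chain via Ashford Textiles S.p.A. → Larkspur Industries Corp. (R2): 68% × 45% × 31% = 9.486% of Harbor Shipping BV.
Aggregating (R3): 13.572% + 9.486% = 23.058%.

23.058%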